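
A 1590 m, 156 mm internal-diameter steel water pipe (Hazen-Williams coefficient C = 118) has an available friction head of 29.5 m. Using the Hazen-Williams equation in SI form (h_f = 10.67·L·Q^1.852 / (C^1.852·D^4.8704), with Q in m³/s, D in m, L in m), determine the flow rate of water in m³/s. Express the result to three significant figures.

Rearranging: Q = [h_f·C^1.852·D^4.8704 / (10.67·L)]^(1/1.852)
Q = [29.5·118^1.852·0.156^4.8704 / (10.67·1590)]^0.540 = 0.02883 m³/s

Q ≈ 0.0288 m³/s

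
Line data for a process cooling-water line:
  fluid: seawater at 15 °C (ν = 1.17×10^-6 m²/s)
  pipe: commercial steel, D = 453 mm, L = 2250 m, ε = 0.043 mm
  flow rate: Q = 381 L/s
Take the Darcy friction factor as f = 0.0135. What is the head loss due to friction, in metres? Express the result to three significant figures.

h_f ≈ 19.1 m

V = 4Q/(πD²) = 4·0.381/(π·0.453²) = 2.364 m/s
h_f = f(L/D)V²/(2g) = 0.01350·(2250/0.453)·2.364²/(2·9.81) = 19.10 m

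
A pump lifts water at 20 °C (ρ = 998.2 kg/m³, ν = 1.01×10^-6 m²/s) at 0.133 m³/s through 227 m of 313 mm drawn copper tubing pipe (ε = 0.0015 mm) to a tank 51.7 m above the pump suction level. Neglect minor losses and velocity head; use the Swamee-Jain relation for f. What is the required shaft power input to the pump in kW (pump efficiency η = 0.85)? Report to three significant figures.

P_shaft ≈ 81.4 kW

V = 4Q/(πD²) = 1.729 m/s; Re = 5.36×10^5; ε/D = 4.79×10^-6; f = 0.01301
h_f = f(L/D)V²/2g = 1.437 m
Total head H = z + h_f = 51.7 + 1.437 = 53.14 m
P_hyd = ρgQH = 998.2·9.81·0.133·53.14 = 69.20 kW
P_shaft = P_hyd/η = 69.20/0.85 = 81.42 kW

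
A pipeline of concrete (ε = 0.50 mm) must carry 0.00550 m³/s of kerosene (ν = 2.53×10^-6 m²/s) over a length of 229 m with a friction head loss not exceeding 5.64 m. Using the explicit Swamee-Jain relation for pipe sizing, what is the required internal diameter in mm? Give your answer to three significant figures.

Swamee-Jain (Type III): D = 0.66·[ε^1.25·(LQ²/(gh_f))^4.75 + ν·Q^9.4·(L/(gh_f))^5.2]^0.04
LQ²/(gh_f) = 1.252×10^-4; L/(gh_f) = 4.139
Term 1 = ε^1.25·(…)^4.75 = 2.17×10^-23; Term 2 = ν·Q^9.4·(…)^5.2 = 2.35×10^-24
D = 0.66·(2.17×10^-23 + 2.35×10^-24)^0.04 = 0.08219 m = 82.2 mm
Check: V = 1.04 m/s, Re = 3.37×10^4, f = 0.03501, h_f = 5.34 m ≈ 5.64 m ✓

D ≈ 82.2 mm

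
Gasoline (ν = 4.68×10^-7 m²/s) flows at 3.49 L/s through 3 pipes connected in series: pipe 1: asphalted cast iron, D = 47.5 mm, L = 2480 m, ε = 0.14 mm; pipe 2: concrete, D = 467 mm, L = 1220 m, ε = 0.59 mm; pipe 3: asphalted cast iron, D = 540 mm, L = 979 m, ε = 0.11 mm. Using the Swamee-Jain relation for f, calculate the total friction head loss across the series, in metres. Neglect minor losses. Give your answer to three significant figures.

H ≈ 278 m

Pipe 1: V = 1.969 m/s, Re = 2.00×10^5, ε/D = 0.00295, f = 0.02690, h_1 = f(L/D)V²/2g = 277.6 m
Pipe 2: V = 0.02038 m/s, Re = 2.03×10^4, ε/D = 0.00126, f = 0.02858, h_2 = f(L/D)V²/2g = 0.001580 m
Pipe 3: V = 0.01524 m/s, Re = 1.76×10^4, ε/D = 2.04×10^-4, f = 0.02714, h_3 = f(L/D)V²/2g = 5.824×10^-4 m
Series → Q common, losses add: H = Σh = 277.6 m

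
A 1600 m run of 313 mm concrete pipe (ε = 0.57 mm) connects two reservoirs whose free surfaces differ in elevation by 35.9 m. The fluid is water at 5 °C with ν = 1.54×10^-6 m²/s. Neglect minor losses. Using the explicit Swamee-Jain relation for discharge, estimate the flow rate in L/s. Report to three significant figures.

Q ≈ 187 L/s

Swamee-Jain (Type II): Q = -0.965·√(gD⁵h_f/L)·ln[ε/(3.7D) + √(3.17ν²L/(gD³h_f))]
√(gD⁵h_f/L) = √(9.81·0.313⁵·35.9/1600) = 0.02571
ε/(3.7D) = 4.92×10^-4; √(3.17ν²L/(gD³h_f)) = 3.34×10^-5
Q = -0.965·0.02571·ln(5.256×10^-4) = 0.1874 m³/s
Check: V = 2.44 m/s, Re = 4.95×10^5, f = 0.02336, h_f = 36.1 m ≈ 35.9 m ✓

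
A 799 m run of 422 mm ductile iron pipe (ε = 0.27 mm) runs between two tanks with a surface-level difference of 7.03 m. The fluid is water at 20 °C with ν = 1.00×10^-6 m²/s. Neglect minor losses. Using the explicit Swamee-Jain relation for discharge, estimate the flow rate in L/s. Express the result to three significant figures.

Swamee-Jain (Type II): Q = -0.965·√(gD⁵h_f/L)·ln[ε/(3.7D) + √(3.17ν²L/(gD³h_f))]
√(gD⁵h_f/L) = √(9.81·0.422⁵·7.03/799) = 0.03399
ε/(3.7D) = 1.73×10^-4; √(3.17ν²L/(gD³h_f)) = 2.21×10^-5
Q = -0.965·0.03399·ln(1.950×10^-4) = 0.2802 m³/s
Check: V = 2.00 m/s, Re = 8.45×10^5, f = 0.01826, h_f = 7.07 m ≈ 7.03 m ✓

Q ≈ 280 L/s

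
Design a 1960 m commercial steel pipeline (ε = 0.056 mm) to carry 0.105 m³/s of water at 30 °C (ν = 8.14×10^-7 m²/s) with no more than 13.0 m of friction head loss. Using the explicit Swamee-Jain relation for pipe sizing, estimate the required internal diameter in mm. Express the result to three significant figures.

D ≈ 295 mm

Swamee-Jain (Type III): D = 0.66·[ε^1.25·(LQ²/(gh_f))^4.75 + ν·Q^9.4·(L/(gh_f))^5.2]^0.04
LQ²/(gh_f) = 0.1694; L/(gh_f) = 15.37
Term 1 = ε^1.25·(…)^4.75 = 1.05×10^-9; Term 2 = ν·Q^9.4·(…)^5.2 = 7.59×10^-10
D = 0.66·(1.05×10^-9 + 7.59×10^-10)^0.04 = 0.2950 m = 295 mm
Check: V = 1.54 m/s, Re = 5.57×10^5, f = 0.01527, h_f = 12.2 m ≈ 13.0 m ✓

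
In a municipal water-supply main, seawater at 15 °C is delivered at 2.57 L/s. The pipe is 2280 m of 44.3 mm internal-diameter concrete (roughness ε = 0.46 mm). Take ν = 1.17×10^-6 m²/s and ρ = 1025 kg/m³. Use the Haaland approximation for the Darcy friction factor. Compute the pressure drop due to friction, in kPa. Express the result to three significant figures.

Δp ≈ 2880 kPa

V = 4Q/(πD²) = 4·0.00257/(π·0.0443²) = 1.667 m/s
Re = VD/ν = 1.667·0.0443/1.17×10^-6 = 6.31×10^4 → turbulent
ε/D = 0.46/44.3 = 0.0104
Haaland: f = 0.03933
h_f = f(L/D)V²/(2g) = 0.03933·(2280/0.0443)·1.667²/(2·9.81) = 286.8 m
Δp = ρg·h_f = 1025·9.81·286.8 = 2884 kPa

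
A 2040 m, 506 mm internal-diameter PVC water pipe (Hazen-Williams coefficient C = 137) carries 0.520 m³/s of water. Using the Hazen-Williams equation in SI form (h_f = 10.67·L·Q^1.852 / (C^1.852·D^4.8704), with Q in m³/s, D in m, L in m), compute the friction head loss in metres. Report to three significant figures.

h_f ≈ 19.7 m

h_f = 10.67·2040·0.520^1.852 / (137^1.852·0.506^4.8704) = 19.75 m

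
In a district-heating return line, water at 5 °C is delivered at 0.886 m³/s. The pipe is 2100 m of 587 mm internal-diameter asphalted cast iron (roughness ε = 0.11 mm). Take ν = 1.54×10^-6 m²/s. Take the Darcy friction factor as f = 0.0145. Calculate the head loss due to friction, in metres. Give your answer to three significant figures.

V = 4Q/(πD²) = 4·0.886/(π·0.587²) = 3.274 m/s
h_f = f(L/D)V²/(2g) = 0.01450·(2100/0.587)·3.274²/(2·9.81) = 28.34 m

h_f ≈ 28.3 m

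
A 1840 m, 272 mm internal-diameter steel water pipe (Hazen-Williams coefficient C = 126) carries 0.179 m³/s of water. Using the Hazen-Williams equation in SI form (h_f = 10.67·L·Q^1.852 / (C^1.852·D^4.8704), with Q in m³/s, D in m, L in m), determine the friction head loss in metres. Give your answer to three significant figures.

h_f = 10.67·1840·0.179^1.852 / (126^1.852·0.272^4.8704) = 59.33 m

h_f ≈ 59.3 m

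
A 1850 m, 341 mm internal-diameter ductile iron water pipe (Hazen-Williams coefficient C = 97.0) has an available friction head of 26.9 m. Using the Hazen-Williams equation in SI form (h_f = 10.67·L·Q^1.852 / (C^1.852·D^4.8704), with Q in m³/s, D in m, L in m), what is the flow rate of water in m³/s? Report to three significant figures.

Q ≈ 0.162 m³/s

Rearranging: Q = [h_f·C^1.852·D^4.8704 / (10.67·L)]^(1/1.852)
Q = [26.9·97.0^1.852·0.341^4.8704 / (10.67·1850)]^0.540 = 0.1624 m³/s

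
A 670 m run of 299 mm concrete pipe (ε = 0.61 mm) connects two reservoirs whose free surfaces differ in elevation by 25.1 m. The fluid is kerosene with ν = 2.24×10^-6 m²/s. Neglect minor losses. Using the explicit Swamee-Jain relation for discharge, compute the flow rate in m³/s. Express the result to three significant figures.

Swamee-Jain (Type II): Q = -0.965·√(gD⁵h_f/L)·ln[ε/(3.7D) + √(3.17ν²L/(gD³h_f))]
√(gD⁵h_f/L) = √(9.81·0.299⁵·25.1/670) = 0.02964
ε/(3.7D) = 5.51×10^-4; √(3.17ν²L/(gD³h_f)) = 4.02×10^-5
Q = -0.965·0.02964·ln(5.916×10^-4) = 0.2126 m³/s
Check: V = 3.03 m/s, Re = 4.04×10^5, f = 0.02412, h_f = 25.2 m ≈ 25.1 m ✓

Q ≈ 0.213 m³/s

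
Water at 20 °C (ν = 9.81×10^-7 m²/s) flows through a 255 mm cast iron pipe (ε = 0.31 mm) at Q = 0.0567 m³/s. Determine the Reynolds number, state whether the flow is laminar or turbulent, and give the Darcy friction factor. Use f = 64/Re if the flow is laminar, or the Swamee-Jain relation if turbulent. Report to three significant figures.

Re ≈ 2.89×10^5; turbulent; f ≈ 0.0216

V = 4Q/(πD²) = 1.110 m/s
Re = VD/ν = 1.110·0.255/9.81×10^-7 = 2.89×10^5
Re > 4000 → turbulent; ε/D = 0.00122
Swamee-Jain: f = 0.02163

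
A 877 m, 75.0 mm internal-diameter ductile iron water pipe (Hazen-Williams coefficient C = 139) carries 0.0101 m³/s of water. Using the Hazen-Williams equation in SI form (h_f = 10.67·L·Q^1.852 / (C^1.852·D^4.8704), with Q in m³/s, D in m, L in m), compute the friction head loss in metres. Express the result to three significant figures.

h_f ≈ 61.0 m

h_f = 10.67·877·0.0101^1.852 / (139^1.852·0.0750^4.8704) = 60.98 m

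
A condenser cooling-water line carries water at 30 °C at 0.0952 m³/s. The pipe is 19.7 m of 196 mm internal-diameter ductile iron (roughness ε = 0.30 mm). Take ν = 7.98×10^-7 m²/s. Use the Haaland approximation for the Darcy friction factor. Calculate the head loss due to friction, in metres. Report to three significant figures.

V = 4Q/(πD²) = 4·0.0952/(π·0.196²) = 3.155 m/s
Re = VD/ν = 3.155·0.196/7.98×10^-7 = 7.75×10^5 → turbulent
ε/D = 0.30/196 = 0.00153
Haaland: f = 0.02214
h_f = f(L/D)V²/(2g) = 0.02214·(19.7/0.196)·3.155²/(2·9.81) = 1.129 m

h_f ≈ 1.13 m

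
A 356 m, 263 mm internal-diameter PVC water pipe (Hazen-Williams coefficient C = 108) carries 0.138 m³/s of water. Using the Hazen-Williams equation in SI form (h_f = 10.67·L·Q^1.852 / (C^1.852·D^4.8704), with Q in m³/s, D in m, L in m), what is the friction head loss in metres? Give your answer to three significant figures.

h_f = 10.67·356·0.138^1.852 / (108^1.852·0.263^4.8704) = 11.11 m

h_f ≈ 11.1 m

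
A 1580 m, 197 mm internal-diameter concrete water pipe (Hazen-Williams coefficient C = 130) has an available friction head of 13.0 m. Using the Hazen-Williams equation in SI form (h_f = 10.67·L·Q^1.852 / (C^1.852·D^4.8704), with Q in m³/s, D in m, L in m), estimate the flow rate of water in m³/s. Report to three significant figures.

Q ≈ 0.0378 m³/s

Rearranging: Q = [h_f·C^1.852·D^4.8704 / (10.67·L)]^(1/1.852)
Q = [13.0·130^1.852·0.197^4.8704 / (10.67·1580)]^0.540 = 0.03782 m³/s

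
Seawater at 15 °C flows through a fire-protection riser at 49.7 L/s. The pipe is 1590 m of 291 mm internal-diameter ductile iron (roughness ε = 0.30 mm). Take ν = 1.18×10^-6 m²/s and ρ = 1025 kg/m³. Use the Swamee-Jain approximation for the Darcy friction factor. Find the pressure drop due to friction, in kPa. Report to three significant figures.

Δp ≈ 33.5 kPa

V = 4Q/(πD²) = 4·0.0497/(π·0.291²) = 0.7473 m/s
Re = VD/ν = 0.7473·0.291/1.18×10^-6 = 1.84×10^5 → turbulent
ε/D = 0.30/291 = 0.00103
Swamee-Jain: f = 0.02142
h_f = f(L/D)V²/(2g) = 0.02142·(1590/0.291)·0.7473²/(2·9.81) = 3.331 m
Δp = ρg·h_f = 1025·9.81·3.331 = 33.49 kPa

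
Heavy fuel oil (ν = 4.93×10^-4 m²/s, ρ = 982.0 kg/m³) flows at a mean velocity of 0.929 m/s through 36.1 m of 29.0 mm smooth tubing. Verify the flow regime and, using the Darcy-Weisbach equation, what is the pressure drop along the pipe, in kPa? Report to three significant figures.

Re = VD/ν = 0.929·0.02900/4.93×10^-4 = 54.6 → laminar (Re < 2300)
f = 64/Re = 1.171
h_f = f(L/D)V²/(2g) = 1.171·(36.1/0.02900)·0.929²/(2·9.81) = 64.13 m
Δp = ρg·h_f = 982.0·9.81·64.13 = 617.8 kPa

Δp ≈ 618 kPa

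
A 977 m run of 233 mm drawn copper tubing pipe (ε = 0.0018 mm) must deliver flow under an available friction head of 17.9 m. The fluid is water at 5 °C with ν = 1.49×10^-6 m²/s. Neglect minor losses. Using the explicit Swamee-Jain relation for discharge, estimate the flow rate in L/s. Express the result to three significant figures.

Swamee-Jain (Type II): Q = -0.965·√(gD⁵h_f/L)·ln[ε/(3.7D) + √(3.17ν²L/(gD³h_f))]
√(gD⁵h_f/L) = √(9.81·0.233⁵·17.9/977) = 0.01111
ε/(3.7D) = 2.09×10^-6; √(3.17ν²L/(gD³h_f)) = 5.56×10^-5
Q = -0.965·0.01111·ln(5.773×10^-5) = 0.1046 m³/s
Check: V = 2.45 m/s, Re = 3.84×10^5, f = 0.01384, h_f = 17.8 m ≈ 17.9 m ✓

Q ≈ 105 L/s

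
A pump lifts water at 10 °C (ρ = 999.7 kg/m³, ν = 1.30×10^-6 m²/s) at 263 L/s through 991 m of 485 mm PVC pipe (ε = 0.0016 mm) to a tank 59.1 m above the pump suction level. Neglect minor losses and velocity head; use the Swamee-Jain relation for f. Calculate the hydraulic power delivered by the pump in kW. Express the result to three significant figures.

V = 4Q/(πD²) = 1.424 m/s; Re = 5.31×10^5; ε/D = 3.30×10^-6; f = 0.01301
h_f = f(L/D)V²/2g = 2.745 m
Total head H = z + h_f = 59.1 + 2.745 = 61.85 m
P_hyd = ρgQH = 999.7·9.81·0.263·61.85 = 159.5 kW

P_hyd ≈ 160 kW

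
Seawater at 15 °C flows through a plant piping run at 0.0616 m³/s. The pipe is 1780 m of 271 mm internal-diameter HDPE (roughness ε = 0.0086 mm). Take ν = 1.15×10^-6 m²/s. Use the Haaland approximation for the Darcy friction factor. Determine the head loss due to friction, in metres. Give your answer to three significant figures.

h_f ≈ 5.75 m

V = 4Q/(πD²) = 4·0.0616/(π·0.271²) = 1.068 m/s
Re = VD/ν = 1.068·0.271/1.15×10^-6 = 2.52×10^5 → turbulent
ε/D = 0.0086/271 = 3.17×10^-5
Haaland: f = 0.01507
h_f = f(L/D)V²/(2g) = 0.01507·(1780/0.271)·1.068²/(2·9.81) = 5.753 m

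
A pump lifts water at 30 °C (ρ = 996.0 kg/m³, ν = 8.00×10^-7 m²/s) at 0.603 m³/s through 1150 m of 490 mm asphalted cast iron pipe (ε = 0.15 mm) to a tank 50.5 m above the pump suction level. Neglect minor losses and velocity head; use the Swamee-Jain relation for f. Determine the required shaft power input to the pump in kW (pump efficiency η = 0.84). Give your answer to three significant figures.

P_shaft ≈ 487 kW

V = 4Q/(πD²) = 3.198 m/s; Re = 1.96×10^6; ε/D = 3.06×10^-4; f = 0.01546
h_f = f(L/D)V²/2g = 18.91 m
Total head H = z + h_f = 50.5 + 18.91 = 69.41 m
P_hyd = ρgQH = 996.0·9.81·0.603·69.41 = 408.9 kW
P_shaft = P_hyd/η = 408.9/0.84 = 486.8 kW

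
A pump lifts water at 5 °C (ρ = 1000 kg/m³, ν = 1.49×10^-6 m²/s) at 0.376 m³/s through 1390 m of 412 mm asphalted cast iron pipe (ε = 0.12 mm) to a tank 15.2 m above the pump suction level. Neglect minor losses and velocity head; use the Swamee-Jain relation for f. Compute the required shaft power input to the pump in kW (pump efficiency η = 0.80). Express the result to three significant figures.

V = 4Q/(πD²) = 2.820 m/s; Re = 7.80×10^5; ε/D = 2.91×10^-4; f = 0.01587
h_f = f(L/D)V²/2g = 21.70 m
Total head H = z + h_f = 15.2 + 21.70 = 36.90 m
P_hyd = ρgQH = 1000·9.81·0.376·36.90 = 136.1 kW
P_shaft = P_hyd/η = 136.1/0.80 = 170.1 kW

P_shaft ≈ 170 kW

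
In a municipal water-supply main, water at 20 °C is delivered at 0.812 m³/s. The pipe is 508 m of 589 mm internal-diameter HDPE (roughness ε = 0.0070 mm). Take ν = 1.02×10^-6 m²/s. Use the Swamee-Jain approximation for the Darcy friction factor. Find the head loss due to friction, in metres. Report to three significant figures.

V = 4Q/(πD²) = 4·0.812/(π·0.589²) = 2.980 m/s
Re = VD/ν = 2.980·0.589/1.02×10^-6 = 1.72×10^6 → turbulent
ε/D = 0.0070/589 = 1.19×10^-5
Swamee-Jain: f = 0.01102
h_f = f(L/D)V²/(2g) = 0.01102·(508/0.589)·2.980²/(2·9.81) = 4.301 m

h_f ≈ 4.30 m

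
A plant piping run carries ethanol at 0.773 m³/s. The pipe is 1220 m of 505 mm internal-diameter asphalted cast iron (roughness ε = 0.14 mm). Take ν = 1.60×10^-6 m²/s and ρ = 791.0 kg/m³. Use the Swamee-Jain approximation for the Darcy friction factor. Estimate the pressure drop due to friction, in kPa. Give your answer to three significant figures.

V = 4Q/(πD²) = 4·0.773/(π·0.505²) = 3.859 m/s
Re = VD/ν = 3.859·0.505/1.60×10^-6 = 1.22×10^6 → turbulent
ε/D = 0.14/505 = 2.77×10^-4
Swamee-Jain: f = 0.01542
h_f = f(L/D)V²/(2g) = 0.01542·(1220/0.505)·3.859²/(2·9.81) = 28.28 m
Δp = ρg·h_f = 791.0·9.81·28.28 = 219.4 kPa

Δp ≈ 219 kPa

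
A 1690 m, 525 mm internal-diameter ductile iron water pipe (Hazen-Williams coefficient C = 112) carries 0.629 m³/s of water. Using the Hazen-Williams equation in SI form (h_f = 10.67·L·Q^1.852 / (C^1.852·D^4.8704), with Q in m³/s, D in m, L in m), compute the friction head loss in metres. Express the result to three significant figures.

h_f ≈ 28.2 m

h_f = 10.67·1690·0.629^1.852 / (112^1.852·0.525^4.8704) = 28.24 m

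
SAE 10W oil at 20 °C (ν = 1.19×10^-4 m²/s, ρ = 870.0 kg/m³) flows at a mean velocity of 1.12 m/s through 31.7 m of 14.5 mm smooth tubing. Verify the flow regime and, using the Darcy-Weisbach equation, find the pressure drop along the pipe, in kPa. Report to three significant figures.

Δp ≈ 559 kPa

Re = VD/ν = 1.12·0.01450/1.19×10^-4 = 136 → laminar (Re < 2300)
f = 64/Re = 0.4690
h_f = f(L/D)V²/(2g) = 0.4690·(31.7/0.01450)·1.12²/(2·9.81) = 65.55 m
Δp = ρg·h_f = 870.0·9.81·65.55 = 559.4 kPa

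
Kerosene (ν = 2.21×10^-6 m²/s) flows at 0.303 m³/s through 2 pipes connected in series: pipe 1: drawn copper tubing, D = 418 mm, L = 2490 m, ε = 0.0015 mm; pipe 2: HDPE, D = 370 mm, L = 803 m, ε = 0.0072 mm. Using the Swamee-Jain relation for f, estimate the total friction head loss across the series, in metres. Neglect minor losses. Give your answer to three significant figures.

H ≈ 32.0 m

Pipe 1: V = 2.208 m/s, Re = 4.18×10^5, ε/D = 3.59×10^-6, f = 0.01357, h_1 = f(L/D)V²/2g = 20.09 m
Pipe 2: V = 2.818 m/s, Re = 4.72×10^5, ε/D = 1.95×10^-5, f = 0.01352, h_2 = f(L/D)V²/2g = 11.88 m
Series → Q common, losses add: H = Σh = 31.97 m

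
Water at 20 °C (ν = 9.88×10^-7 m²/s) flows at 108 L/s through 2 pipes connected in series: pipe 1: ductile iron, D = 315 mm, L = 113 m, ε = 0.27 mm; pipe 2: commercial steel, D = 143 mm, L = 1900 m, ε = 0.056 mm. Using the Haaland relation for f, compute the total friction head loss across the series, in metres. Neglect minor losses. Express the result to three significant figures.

Pipe 1: V = 1.386 m/s, Re = 4.42×10^5, ε/D = 8.57×10^-4, f = 0.01961, h_1 = f(L/D)V²/2g = 0.6887 m
Pipe 2: V = 6.725 m/s, Re = 9.73×10^5, ε/D = 3.92×10^-4, f = 0.01639, h_2 = f(L/D)V²/2g = 501.9 m
Series → Q common, losses add: H = Σh = 502.6 m

H ≈ 503 m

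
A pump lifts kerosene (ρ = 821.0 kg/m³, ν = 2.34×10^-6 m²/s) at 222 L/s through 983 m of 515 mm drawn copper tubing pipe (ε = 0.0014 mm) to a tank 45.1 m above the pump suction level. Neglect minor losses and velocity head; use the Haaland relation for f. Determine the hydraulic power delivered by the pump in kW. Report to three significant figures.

V = 4Q/(πD²) = 1.066 m/s; Re = 2.35×10^5; ε/D = 2.72×10^-6; f = 0.01505
h_f = f(L/D)V²/2g = 1.663 m
Total head H = z + h_f = 45.1 + 1.663 = 46.76 m
P_hyd = ρgQH = 821.0·9.81·0.222·46.76 = 83.61 kW

P_hyd ≈ 83.6 kW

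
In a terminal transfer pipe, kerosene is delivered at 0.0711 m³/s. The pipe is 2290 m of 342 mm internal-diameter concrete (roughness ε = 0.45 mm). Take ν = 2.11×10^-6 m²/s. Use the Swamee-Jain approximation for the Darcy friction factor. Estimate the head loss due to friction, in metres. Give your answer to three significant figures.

V = 4Q/(πD²) = 4·0.0711/(π·0.342²) = 0.7740 m/s
Re = VD/ν = 0.7740·0.342/2.11×10^-6 = 1.25×10^5 → turbulent
ε/D = 0.45/342 = 0.00132
Swamee-Jain: f = 0.02299
h_f = f(L/D)V²/(2g) = 0.02299·(2290/0.342)·0.7740²/(2·9.81) = 4.699 m

h_f ≈ 4.70 m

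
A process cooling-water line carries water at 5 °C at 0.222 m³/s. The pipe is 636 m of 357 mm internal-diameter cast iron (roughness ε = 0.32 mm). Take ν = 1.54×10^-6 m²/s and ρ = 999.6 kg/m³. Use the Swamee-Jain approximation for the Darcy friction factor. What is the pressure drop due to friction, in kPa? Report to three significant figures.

Δp ≈ 87.0 kPa

V = 4Q/(πD²) = 4·0.222/(π·0.357²) = 2.218 m/s
Re = VD/ν = 2.218·0.357/1.54×10^-6 = 5.14×10^5 → turbulent
ε/D = 0.32/357 = 8.96×10^-4
Swamee-Jain: f = 0.01987
h_f = f(L/D)V²/(2g) = 0.01987·(636/0.357)·2.218²/(2·9.81) = 8.875 m
Δp = ρg·h_f = 999.6·9.81·8.875 = 87.03 kPa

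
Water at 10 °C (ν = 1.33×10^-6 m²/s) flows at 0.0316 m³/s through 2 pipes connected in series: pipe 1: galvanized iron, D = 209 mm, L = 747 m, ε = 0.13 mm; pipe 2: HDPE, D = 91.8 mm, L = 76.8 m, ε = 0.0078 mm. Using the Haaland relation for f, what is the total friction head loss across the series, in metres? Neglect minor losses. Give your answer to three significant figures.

H ≈ 17.5 m

Pipe 1: V = 0.9211 m/s, Re = 1.45×10^5, ε/D = 6.22×10^-4, f = 0.01979, h_1 = f(L/D)V²/2g = 3.058 m
Pipe 2: V = 4.774 m/s, Re = 3.30×10^5, ε/D = 8.50×10^-5, f = 0.01489, h_2 = f(L/D)V²/2g = 14.48 m
Series → Q common, losses add: H = Σh = 17.53 m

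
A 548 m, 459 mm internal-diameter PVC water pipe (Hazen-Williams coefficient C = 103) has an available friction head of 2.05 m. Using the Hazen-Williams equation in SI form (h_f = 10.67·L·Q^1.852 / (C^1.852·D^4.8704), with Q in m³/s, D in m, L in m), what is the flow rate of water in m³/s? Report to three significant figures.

Rearranging: Q = [h_f·C^1.852·D^4.8704 / (10.67·L)]^(1/1.852)
Q = [2.05·103^1.852·0.459^4.8704 / (10.67·548)]^0.540 = 0.1811 m³/s

Q ≈ 0.181 m³/s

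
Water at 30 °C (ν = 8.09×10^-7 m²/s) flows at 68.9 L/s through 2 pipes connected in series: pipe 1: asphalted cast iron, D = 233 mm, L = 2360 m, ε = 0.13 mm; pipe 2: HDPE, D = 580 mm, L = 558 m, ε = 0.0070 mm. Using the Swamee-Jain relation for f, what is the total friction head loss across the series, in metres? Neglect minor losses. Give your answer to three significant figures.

Pipe 1: V = 1.616 m/s, Re = 4.65×10^5, ε/D = 5.58×10^-4, f = 0.01819, h_1 = f(L/D)V²/2g = 24.52 m
Pipe 2: V = 0.2608 m/s, Re = 1.87×10^5, ε/D = 1.21×10^-5, f = 0.01584, h_2 = f(L/D)V²/2g = 0.05284 m
Series → Q common, losses add: H = Σh = 24.57 m

H ≈ 24.6 m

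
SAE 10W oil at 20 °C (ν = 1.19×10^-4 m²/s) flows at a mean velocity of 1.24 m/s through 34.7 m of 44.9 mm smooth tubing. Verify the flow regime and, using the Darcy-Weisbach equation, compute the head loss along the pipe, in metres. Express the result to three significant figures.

Re = VD/ν = 1.24·0.04490/1.19×10^-4 = 468 → laminar (Re < 2300)
f = 64/Re = 0.1368
h_f = f(L/D)V²/(2g) = 0.1368·(34.7/0.04490)·1.24²/(2·9.81) = 8.285 m

h_f ≈ 8.28 m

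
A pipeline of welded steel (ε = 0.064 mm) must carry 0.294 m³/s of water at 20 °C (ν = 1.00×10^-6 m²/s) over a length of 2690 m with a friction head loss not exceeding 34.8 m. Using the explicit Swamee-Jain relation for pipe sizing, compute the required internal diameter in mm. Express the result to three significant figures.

D ≈ 385 mm

Swamee-Jain (Type III): D = 0.66·[ε^1.25·(LQ²/(gh_f))^4.75 + ν·Q^9.4·(L/(gh_f))^5.2]^0.04
LQ²/(gh_f) = 0.6811; L/(gh_f) = 7.880
Term 1 = ε^1.25·(…)^4.75 = 9.23×10^-7; Term 2 = ν·Q^9.4·(…)^5.2 = 4.62×10^-7
D = 0.66·(9.23×10^-7 + 4.62×10^-7)^0.04 = 0.3848 m = 385 mm
Check: V = 2.53 m/s, Re = 9.73×10^5, f = 0.01441, h_f = 32.8 m ≈ 34.8 m ✓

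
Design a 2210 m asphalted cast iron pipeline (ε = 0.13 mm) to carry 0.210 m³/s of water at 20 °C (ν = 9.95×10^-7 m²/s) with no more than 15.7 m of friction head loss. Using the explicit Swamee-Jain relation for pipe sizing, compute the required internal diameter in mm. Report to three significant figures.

Swamee-Jain (Type III): D = 0.66·[ε^1.25·(LQ²/(gh_f))^4.75 + ν·Q^9.4·(L/(gh_f))^5.2]^0.04
LQ²/(gh_f) = 0.6328; L/(gh_f) = 14.35
Term 1 = ε^1.25·(…)^4.75 = 1.58×10^-6; Term 2 = ν·Q^9.4·(…)^5.2 = 4.39×10^-7
D = 0.66·(1.58×10^-6 + 4.39×10^-7)^0.04 = 0.3906 m = 391 mm
Check: V = 1.75 m/s, Re = 6.88×10^5, f = 0.01632, h_f = 14.5 m ≈ 15.7 m ✓

D ≈ 391 mm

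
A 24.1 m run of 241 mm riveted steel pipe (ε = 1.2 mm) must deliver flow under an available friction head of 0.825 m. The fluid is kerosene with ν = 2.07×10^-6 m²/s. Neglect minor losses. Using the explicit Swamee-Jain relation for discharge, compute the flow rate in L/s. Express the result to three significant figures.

Q ≈ 105 L/s

Swamee-Jain (Type II): Q = -0.965·√(gD⁵h_f/L)·ln[ε/(3.7D) + √(3.17ν²L/(gD³h_f))]
√(gD⁵h_f/L) = √(9.81·0.241⁵·0.825/24.1) = 0.01652
ε/(3.7D) = 0.00135; √(3.17ν²L/(gD³h_f)) = 5.38×10^-5
Q = -0.965·0.01652·ln(0.001399) = 0.1048 m³/s
Check: V = 2.30 m/s, Re = 2.67×10^5, f = 0.03083, h_f = 0.829 m ≈ 0.825 m ✓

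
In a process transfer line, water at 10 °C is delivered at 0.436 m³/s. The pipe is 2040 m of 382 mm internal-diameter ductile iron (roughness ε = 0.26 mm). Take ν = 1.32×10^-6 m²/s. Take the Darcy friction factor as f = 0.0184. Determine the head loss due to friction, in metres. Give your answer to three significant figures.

V = 4Q/(πD²) = 4·0.436/(π·0.382²) = 3.804 m/s
h_f = f(L/D)V²/(2g) = 0.01840·(2040/0.382)·3.804²/(2·9.81) = 72.48 m

h_f ≈ 72.5 m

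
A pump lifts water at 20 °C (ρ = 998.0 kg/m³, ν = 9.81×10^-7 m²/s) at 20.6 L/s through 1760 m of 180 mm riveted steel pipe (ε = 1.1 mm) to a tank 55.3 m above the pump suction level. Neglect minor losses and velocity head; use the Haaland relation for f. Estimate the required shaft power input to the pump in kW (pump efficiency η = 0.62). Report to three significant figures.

V = 4Q/(πD²) = 0.8095 m/s; Re = 1.49×10^5; ε/D = 0.00611; f = 0.03287
h_f = f(L/D)V²/2g = 10.74 m
Total head H = z + h_f = 55.3 + 10.74 = 66.04 m
P_hyd = ρgQH = 998.0·9.81·0.0206·66.04 = 13.32 kW
P_shaft = P_hyd/η = 13.32/0.62 = 21.48 kW

P_shaft ≈ 21.5 kW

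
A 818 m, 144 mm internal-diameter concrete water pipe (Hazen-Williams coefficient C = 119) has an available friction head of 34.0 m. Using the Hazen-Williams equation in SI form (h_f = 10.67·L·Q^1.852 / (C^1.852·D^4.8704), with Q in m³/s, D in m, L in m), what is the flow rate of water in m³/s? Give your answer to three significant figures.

Rearranging: Q = [h_f·C^1.852·D^4.8704 / (10.67·L)]^(1/1.852)
Q = [34.0·119^1.852·0.144^4.8704 / (10.67·818)]^0.540 = 0.03641 m³/s

Q ≈ 0.0364 m³/s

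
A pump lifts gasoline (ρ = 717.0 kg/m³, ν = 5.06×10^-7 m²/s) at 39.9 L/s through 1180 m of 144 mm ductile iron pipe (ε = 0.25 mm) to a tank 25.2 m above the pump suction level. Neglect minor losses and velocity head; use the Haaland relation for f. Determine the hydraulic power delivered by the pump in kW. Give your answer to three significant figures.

P_hyd ≈ 23.2 kW

V = 4Q/(πD²) = 2.450 m/s; Re = 6.97×10^5; ε/D = 0.00174; f = 0.02287
h_f = f(L/D)V²/2g = 57.32 m
Total head H = z + h_f = 25.2 + 57.32 = 82.52 m
P_hyd = ρgQH = 717.0·9.81·0.0399·82.52 = 23.16 kW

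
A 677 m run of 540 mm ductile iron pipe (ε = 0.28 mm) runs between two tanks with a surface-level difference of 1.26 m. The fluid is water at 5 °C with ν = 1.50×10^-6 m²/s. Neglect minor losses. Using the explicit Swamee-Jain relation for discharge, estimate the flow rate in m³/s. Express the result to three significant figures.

Swamee-Jain (Type II): Q = -0.965·√(gD⁵h_f/L)·ln[ε/(3.7D) + √(3.17ν²L/(gD³h_f))]
√(gD⁵h_f/L) = √(9.81·0.540⁵·1.26/677) = 0.02895
ε/(3.7D) = 1.40×10^-4; √(3.17ν²L/(gD³h_f)) = 4.98×10^-5
Q = -0.965·0.02895·ln(1.899×10^-4) = 0.2394 m³/s
Check: V = 1.05 m/s, Re = 3.76×10^5, f = 0.01817, h_f = 1.27 m ≈ 1.26 m ✓

Q ≈ 0.239 m³/s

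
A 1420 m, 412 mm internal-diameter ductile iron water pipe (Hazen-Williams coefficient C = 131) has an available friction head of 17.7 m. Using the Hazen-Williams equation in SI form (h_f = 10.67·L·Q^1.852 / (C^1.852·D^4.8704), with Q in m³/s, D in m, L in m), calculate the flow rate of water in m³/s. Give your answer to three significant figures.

Q ≈ 0.332 m³/s

Rearranging: Q = [h_f·C^1.852·D^4.8704 / (10.67·L)]^(1/1.852)
Q = [17.7·131^1.852·0.412^4.8704 / (10.67·1420)]^0.540 = 0.3320 m³/s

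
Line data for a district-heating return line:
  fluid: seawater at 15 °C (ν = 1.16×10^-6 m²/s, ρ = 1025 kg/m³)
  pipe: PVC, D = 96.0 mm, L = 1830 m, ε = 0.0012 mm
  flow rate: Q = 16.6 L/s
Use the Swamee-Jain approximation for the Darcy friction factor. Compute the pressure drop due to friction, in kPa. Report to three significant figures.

Δp ≈ 812 kPa

V = 4Q/(πD²) = 4·0.0166/(π·0.0960²) = 2.293 m/s
Re = VD/ν = 2.293·0.0960/1.16×10^-6 = 1.90×10^5 → turbulent
ε/D = 0.0012/96.0 = 1.25×10^-5
Swamee-Jain: f = 0.01580
h_f = f(L/D)V²/(2g) = 0.01580·(1830/0.0960)·2.293²/(2·9.81) = 80.76 m
Δp = ρg·h_f = 1025·9.81·80.76 = 812.0 kPa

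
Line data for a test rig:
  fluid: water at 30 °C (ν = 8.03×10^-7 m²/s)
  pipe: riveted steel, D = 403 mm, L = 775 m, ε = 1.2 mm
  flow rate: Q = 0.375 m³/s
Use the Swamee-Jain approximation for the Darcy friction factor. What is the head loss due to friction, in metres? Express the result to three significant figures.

V = 4Q/(πD²) = 4·0.375/(π·0.403²) = 2.940 m/s
Re = VD/ν = 2.940·0.403/8.03×10^-7 = 1.48×10^6 → turbulent
ε/D = 1.2/403 = 0.00298
Swamee-Jain: f = 0.02626
h_f = f(L/D)V²/(2g) = 0.02626·(775/0.403)·2.940²/(2·9.81) = 22.24 m

h_f ≈ 22.2 m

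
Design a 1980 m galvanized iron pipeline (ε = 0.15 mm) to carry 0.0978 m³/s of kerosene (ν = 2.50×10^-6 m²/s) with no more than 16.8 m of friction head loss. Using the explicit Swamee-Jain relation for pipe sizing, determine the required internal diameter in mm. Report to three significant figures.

Swamee-Jain (Type III): D = 0.66·[ε^1.25·(LQ²/(gh_f))^4.75 + ν·Q^9.4·(L/(gh_f))^5.2]^0.04
LQ²/(gh_f) = 0.1149; L/(gh_f) = 12.01
Term 1 = ε^1.25·(…)^4.75 = 5.71×10^-10; Term 2 = ν·Q^9.4·(…)^5.2 = 3.32×10^-10
D = 0.66·(5.71×10^-10 + 3.32×10^-10)^0.04 = 0.2869 m = 287 mm
Check: V = 1.51 m/s, Re = 1.74×10^5, f = 0.01930, h_f = 15.5 m ≈ 16.8 m ✓

D ≈ 287 mm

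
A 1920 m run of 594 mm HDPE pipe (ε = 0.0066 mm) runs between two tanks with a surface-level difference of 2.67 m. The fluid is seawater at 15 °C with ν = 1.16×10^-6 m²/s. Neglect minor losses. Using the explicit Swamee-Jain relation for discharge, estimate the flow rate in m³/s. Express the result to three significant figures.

Swamee-Jain (Type II): Q = -0.965·√(gD⁵h_f/L)·ln[ε/(3.7D) + √(3.17ν²L/(gD³h_f))]
√(gD⁵h_f/L) = √(9.81·0.594⁵·2.67/1920) = 0.03176
ε/(3.7D) = 3.00×10^-6; √(3.17ν²L/(gD³h_f)) = 3.86×10^-5
Q = -0.965·0.03176·ln(4.163×10^-5) = 0.3092 m³/s
Check: V = 1.12 m/s, Re = 5.71×10^5, f = 0.01298, h_f = 2.66 m ≈ 2.67 m ✓

Q ≈ 0.309 m³/s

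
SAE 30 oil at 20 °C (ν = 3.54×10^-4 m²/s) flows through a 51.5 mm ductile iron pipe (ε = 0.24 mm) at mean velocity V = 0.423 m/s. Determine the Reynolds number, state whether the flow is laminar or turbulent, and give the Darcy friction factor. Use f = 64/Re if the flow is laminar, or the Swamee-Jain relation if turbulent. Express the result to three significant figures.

Re ≈ 61.5; laminar; f = 64/Re ≈ 1.04

Re = VD/ν = 0.4230·0.0515/3.54×10^-4 = 61.5
Re < 2300 → laminar → f = 64/Re = 1.040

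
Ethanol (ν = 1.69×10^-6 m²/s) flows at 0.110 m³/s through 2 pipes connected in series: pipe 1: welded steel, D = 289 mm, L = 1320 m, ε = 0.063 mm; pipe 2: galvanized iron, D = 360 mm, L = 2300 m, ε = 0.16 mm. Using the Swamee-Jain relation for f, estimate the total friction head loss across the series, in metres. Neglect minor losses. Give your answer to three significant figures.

H ≈ 17.8 m

Pipe 1: V = 1.677 m/s, Re = 2.87×10^5, ε/D = 2.18×10^-4, f = 0.01653, h_1 = f(L/D)V²/2g = 10.82 m
Pipe 2: V = 1.081 m/s, Re = 2.30×10^5, ε/D = 4.44×10^-4, f = 0.01840, h_2 = f(L/D)V²/2g = 6.996 m
Series → Q common, losses add: H = Σh = 17.82 m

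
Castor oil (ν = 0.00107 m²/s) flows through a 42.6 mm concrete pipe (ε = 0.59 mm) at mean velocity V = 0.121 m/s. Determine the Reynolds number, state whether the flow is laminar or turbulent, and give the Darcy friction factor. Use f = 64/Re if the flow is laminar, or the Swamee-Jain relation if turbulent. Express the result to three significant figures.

Re ≈ 4.82; laminar; f = 64/Re ≈ 13.3

Re = VD/ν = 0.1210·0.0426/0.00107 = 4.82
Re < 2300 → laminar → f = 64/Re = 13.29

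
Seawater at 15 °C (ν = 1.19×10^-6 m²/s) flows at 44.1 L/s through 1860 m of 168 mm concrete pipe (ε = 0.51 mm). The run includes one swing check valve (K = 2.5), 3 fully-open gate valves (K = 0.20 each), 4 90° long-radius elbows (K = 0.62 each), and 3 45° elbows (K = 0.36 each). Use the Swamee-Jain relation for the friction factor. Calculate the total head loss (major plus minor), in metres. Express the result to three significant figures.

V = 4Q/(πD²) = 1.989 m/s; V²/2g = 0.2017 m
Re = 2.81×10^5, ε/D = 0.00304 → f = 0.02688 (Swamee-Jain)
Major: h_f = f(L/D)·V²/2g = 0.02688·11071·0.2017 = 60.04 m
Minor: ΣK = 6.66; h_m = ΣK·V²/2g = 1.343 m
Total H_L = 60.04 + 1.343 = 61.38 m

H_L ≈ 61.4 m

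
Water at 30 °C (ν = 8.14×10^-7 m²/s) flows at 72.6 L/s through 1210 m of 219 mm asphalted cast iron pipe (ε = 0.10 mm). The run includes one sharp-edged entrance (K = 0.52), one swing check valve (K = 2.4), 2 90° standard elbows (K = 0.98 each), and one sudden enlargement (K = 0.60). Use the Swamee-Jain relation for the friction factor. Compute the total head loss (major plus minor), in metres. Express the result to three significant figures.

H_L ≈ 19.3 m

V = 4Q/(πD²) = 1.927 m/s; V²/2g = 0.1893 m
Re = 5.19×10^5, ε/D = 4.57×10^-4 → f = 0.01747 (Swamee-Jain)
Major: h_f = f(L/D)·V²/2g = 0.01747·5525·0.1893 = 18.27 m
Minor: ΣK = 5.48; h_m = ΣK·V²/2g = 1.038 m
Total H_L = 18.27 + 1.038 = 19.31 m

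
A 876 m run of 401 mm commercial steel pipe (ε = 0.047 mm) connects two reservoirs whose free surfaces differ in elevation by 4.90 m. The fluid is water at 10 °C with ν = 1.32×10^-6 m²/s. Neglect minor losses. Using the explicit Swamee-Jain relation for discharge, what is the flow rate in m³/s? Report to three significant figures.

Q ≈ 0.220 m³/s

Swamee-Jain (Type II): Q = -0.965·√(gD⁵h_f/L)·ln[ε/(3.7D) + √(3.17ν²L/(gD³h_f))]
√(gD⁵h_f/L) = √(9.81·0.401⁵·4.90/876) = 0.02385
ε/(3.7D) = 3.17×10^-5; √(3.17ν²L/(gD³h_f)) = 3.95×10^-5
Q = -0.965·0.02385·ln(7.119×10^-5) = 0.2198 m³/s
Check: V = 1.74 m/s, Re = 5.29×10^5, f = 0.01458, h_f = 4.92 m ≈ 4.90 m ✓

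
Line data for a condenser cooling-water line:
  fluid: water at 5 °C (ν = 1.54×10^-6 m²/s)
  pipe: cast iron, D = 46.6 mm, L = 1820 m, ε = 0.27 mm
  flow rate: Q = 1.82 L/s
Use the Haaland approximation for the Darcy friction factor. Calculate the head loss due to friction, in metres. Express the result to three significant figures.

h_f ≈ 77.4 m

V = 4Q/(πD²) = 4·0.00182/(π·0.0466²) = 1.067 m/s
Re = VD/ν = 1.067·0.0466/1.54×10^-6 = 3.23×10^4 → turbulent
ε/D = 0.27/46.6 = 0.00579
Haaland: f = 0.03413
h_f = f(L/D)V²/(2g) = 0.03413·(1820/0.0466)·1.067²/(2·9.81) = 77.35 m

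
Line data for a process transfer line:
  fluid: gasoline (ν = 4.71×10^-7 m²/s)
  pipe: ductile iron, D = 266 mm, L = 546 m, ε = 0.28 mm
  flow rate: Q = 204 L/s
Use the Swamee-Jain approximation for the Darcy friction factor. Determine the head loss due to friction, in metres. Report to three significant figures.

V = 4Q/(πD²) = 4·0.204/(π·0.266²) = 3.671 m/s
Re = VD/ν = 3.671·0.266/4.71×10^-7 = 2.07×10^6 → turbulent
ε/D = 0.28/266 = 0.00105
Swamee-Jain: f = 0.02008
h_f = f(L/D)V²/(2g) = 0.02008·(546/0.266)·3.671²/(2·9.81) = 28.31 m

h_f ≈ 28.3 m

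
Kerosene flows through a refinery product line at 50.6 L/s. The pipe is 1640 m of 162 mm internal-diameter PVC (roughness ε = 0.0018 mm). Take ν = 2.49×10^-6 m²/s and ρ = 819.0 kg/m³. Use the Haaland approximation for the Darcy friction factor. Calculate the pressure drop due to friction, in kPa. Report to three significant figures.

V = 4Q/(πD²) = 4·0.0506/(π·0.162²) = 2.455 m/s
Re = VD/ν = 2.455·0.162/2.49×10^-6 = 1.60×10^5 → turbulent
ε/D = 0.0018/162 = 1.11×10^-5
Haaland: f = 0.01626
h_f = f(L/D)V²/(2g) = 0.01626·(1640/0.162)·2.455²/(2·9.81) = 50.55 m
Δp = ρg·h_f = 819.0·9.81·50.55 = 406.2 kPa

Δp ≈ 406 kPa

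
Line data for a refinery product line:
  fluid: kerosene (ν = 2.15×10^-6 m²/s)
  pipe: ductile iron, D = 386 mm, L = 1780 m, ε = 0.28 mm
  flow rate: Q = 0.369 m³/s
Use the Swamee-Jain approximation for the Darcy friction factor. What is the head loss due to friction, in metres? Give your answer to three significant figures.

V = 4Q/(πD²) = 4·0.369/(π·0.386²) = 3.153 m/s
Re = VD/ν = 3.153·0.386/2.15×10^-6 = 5.66×10^5 → turbulent
ε/D = 0.28/386 = 7.25×10^-4
Swamee-Jain: f = 0.01897
h_f = f(L/D)V²/(2g) = 0.01897·(1780/0.386)·3.153²/(2·9.81) = 44.33 m

h_f ≈ 44.3 m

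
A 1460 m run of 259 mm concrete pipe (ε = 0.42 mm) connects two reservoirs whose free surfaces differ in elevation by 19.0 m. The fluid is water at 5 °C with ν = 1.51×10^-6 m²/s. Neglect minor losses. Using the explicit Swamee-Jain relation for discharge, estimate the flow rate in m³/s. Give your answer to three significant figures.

Q ≈ 0.0896 m³/s

Swamee-Jain (Type II): Q = -0.965·√(gD⁵h_f/L)·ln[ε/(3.7D) + √(3.17ν²L/(gD³h_f))]
√(gD⁵h_f/L) = √(9.81·0.259⁵·19.0/1460) = 0.01220
ε/(3.7D) = 4.38×10^-4; √(3.17ν²L/(gD³h_f)) = 5.71×10^-5
Q = -0.965·0.01220·ln(4.954×10^-4) = 0.08958 m³/s
Check: V = 1.70 m/s, Re = 2.92×10^5, f = 0.02303, h_f = 19.1 m ≈ 19.0 m ✓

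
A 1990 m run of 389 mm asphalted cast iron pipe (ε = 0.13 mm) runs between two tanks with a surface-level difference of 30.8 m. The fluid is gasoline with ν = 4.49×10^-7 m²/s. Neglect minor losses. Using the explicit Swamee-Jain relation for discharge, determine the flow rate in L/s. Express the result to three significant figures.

Swamee-Jain (Type II): Q = -0.965·√(gD⁵h_f/L)·ln[ε/(3.7D) + √(3.17ν²L/(gD³h_f))]
√(gD⁵h_f/L) = √(9.81·0.389⁵·30.8/1990) = 0.03678
ε/(3.7D) = 9.03×10^-5; √(3.17ν²L/(gD³h_f)) = 8.46×10^-6
Q = -0.965·0.03678·ln(9.878×10^-5) = 0.3273 m³/s
Check: V = 2.75 m/s, Re = 2.39×10^6, f = 0.01565, h_f = 30.9 m ≈ 30.8 m ✓

Q ≈ 327 L/s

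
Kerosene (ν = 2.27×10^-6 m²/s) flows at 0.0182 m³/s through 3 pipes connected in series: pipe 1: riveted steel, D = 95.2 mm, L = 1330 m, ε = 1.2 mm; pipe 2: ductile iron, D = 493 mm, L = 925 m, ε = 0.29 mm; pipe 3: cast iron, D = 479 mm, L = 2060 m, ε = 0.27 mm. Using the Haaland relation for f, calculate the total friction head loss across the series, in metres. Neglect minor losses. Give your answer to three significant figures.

Pipe 1: V = 2.557 m/s, Re = 1.07×10^5, ε/D = 0.0126, f = 0.04159, h_1 = f(L/D)V²/2g = 193.6 m
Pipe 2: V = 0.09534 m/s, Re = 2.07×10^4, ε/D = 5.88×10^-4, f = 0.02663, h_2 = f(L/D)V²/2g = 0.02315 m
Pipe 3: V = 0.1010 m/s, Re = 2.13×10^4, ε/D = 5.64×10^-4, f = 0.02641, h_3 = f(L/D)V²/2g = 0.05906 m
Series → Q common, losses add: H = Σh = 193.7 m

H ≈ 194 m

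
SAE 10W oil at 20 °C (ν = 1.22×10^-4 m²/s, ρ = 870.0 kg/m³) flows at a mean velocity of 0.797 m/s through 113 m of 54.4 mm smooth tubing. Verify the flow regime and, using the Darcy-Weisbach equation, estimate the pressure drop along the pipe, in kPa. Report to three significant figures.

Re = VD/ν = 0.797·0.05440/1.22×10^-4 = 355 → laminar (Re < 2300)
f = 64/Re = 0.1801
h_f = f(L/D)V²/(2g) = 0.1801·(113/0.05440)·0.797²/(2·9.81) = 12.11 m
Δp = ρg·h_f = 870.0·9.81·12.11 = 103.4 kPa

Δp ≈ 103 kPa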